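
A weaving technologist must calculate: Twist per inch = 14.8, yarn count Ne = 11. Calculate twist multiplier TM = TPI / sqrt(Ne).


Formula: TM = TPI / sqrt(Ne)
Step 1: sqrt(Ne) = sqrt(11) = 3.3166
Step 2: TM = 14.8 / 3.3166 = 4.46

4.46 TM


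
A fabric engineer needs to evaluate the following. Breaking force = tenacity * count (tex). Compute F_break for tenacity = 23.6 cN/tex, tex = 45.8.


Formula: Breaking force = Tenacity * Linear density
F = 23.6 cN/tex * 45.8 tex
F = 1080.88 cN

1080.88 cN


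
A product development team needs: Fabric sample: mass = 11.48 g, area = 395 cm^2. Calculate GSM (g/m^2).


Formula: GSM = mass_g / area_m2
Step 1: Convert area: 395 cm^2 = 395 / 10000 = 0.0395 m^2
Step 2: GSM = 11.48 g / 0.0395 m^2 = 290.6 g/m^2

290.6 g/m^2


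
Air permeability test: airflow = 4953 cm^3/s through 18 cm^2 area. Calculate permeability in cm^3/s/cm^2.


Formula: Air Permeability = Airflow / Test Area
AP = 4953 cm^3/s / 18 cm^2
AP = 275.2 cm^3/s/cm^2

275.2 cm^3/s/cm^2


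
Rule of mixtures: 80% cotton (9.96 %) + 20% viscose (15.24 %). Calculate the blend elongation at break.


Formula: Blend property = (fraction_A * property_A) + (fraction_B * property_B)
Step 1: Contribution A = 80/100 * 9.96 % = 7.968 %
Step 2: Contribution B = 20/100 * 15.24 % = 3.048 %
Step 3: Blend elongation at break = 7.968 + 3.048 = 11.016 %

11.016 %


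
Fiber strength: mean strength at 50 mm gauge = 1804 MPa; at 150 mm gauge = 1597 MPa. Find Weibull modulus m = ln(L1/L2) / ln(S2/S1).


Formula: m = ln(L1/L2) / ln(S2/S1)
Step 1: ln(L1/L2) = ln(50/150) = -1.09861
Step 2: S2/S1 = 1597/1804 = 0.88525
Step 3: ln(S2/S1) = ln(0.88525) = -0.12189
Step 4: m = -1.09861 / -0.12189 = 9.01

9.01 (Weibull m)


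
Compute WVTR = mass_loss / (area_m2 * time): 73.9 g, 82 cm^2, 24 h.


Formula: WVTR = mass_loss / (area * time)
Step 1: Convert area: 82 cm^2 = 0.0082 m^2
Step 2: WVTR = 73.9 g / (0.0082 m^2 * 24 h)
Step 3: WVTR = 73.9 / 0.1968 = 375.5 g/m^2/h

375.5 g/m^2/h


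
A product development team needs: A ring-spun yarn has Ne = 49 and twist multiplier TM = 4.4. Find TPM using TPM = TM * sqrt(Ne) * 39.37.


Formula: TPM = TM * sqrt(Ne) * 39.37
Step 1: sqrt(Ne) = sqrt(49) = 7
Step 2: TM * sqrt(Ne) = 4.4 * 7 = 30.8
Step 3: TPM = 30.8 * 39.37 = 1213 twists/m

1213 twists/m


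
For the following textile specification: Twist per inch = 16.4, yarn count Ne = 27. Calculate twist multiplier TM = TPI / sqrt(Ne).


Formula: TM = TPI / sqrt(Ne)
Step 1: sqrt(Ne) = sqrt(27) = 5.1962
Step 2: TM = 16.4 / 5.1962 = 3.16

3.16 TM


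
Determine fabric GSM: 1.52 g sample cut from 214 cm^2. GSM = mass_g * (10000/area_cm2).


Formula: GSM = mass_g / area_m2
Step 1: Convert area: 214 cm^2 = 214 / 10000 = 0.0214 m^2
Step 2: GSM = 1.52 g / 0.0214 m^2 = 71.0 g/m^2

71.0 g/m^2


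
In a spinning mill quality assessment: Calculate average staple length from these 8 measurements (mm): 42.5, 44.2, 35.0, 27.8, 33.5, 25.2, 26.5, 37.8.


Formula: Mean = sum of lengths / count
Sum = 42.5 + 44.2 + 35.0 + 27.8 + 33.5 + 25.2 + 26.5 + 37.8
Sum = 272.5 mm
Mean = 272.5 / 8 = 34.06 mm

34.06 mm


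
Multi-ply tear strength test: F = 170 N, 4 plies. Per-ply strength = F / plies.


Formula: Per-ply strength = Total force / Number of plies
Per-ply = 170 N / 4
Per-ply = 42.5 N

42.5 N


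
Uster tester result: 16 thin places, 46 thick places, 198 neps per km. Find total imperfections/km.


Formula: Total = thin places + thick places + neps
Total = 16 + 46 + 198
Total = 260 imperfections/km

260 imperfections/km


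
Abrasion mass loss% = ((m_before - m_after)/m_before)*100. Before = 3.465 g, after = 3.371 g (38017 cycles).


Formula: Mass loss% = ((m_before - m_after) / m_before) * 100
Step 1: Mass loss = 3.465 - 3.371 = 0.094 g
Step 2: Ratio = 0.094 / 3.465 = 0.0271284
Step 3: Mass loss% = 0.0271284 * 100 = 2.71284% ≈ 2.71%

2.71%


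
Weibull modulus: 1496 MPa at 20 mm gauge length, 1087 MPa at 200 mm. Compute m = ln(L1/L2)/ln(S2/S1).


Formula: m = ln(L1/L2) / ln(S2/S1)
Step 1: ln(L1/L2) = ln(20/200) = -2.30259
Step 2: S2/S1 = 1087/1496 = 0.7266
Step 3: ln(S2/S1) = ln(0.7266) = -0.31938
Step 4: m = -2.30259 / -0.31938 = 7.21

7.21 (Weibull m)


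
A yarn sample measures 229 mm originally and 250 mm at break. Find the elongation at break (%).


Formula: Elongation (%) = ((L_break - L0) / L0) * 100
Step 1: Extension = 250 - 229 = 21 mm
Step 2: Elongation = (21 / 229) * 100
Step 3: Elongation = 0.091703 * 100 = 9.1703% ≈ 9.2%

9.2%


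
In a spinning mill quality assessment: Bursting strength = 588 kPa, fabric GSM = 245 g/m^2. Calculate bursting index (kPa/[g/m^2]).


Formula: Bursting Index = Bursting Strength / Fabric GSM
BI = 588 kPa / 245 g/m^2
BI = 2.400 kPa/(g/m^2)

2.400 kPa/(g/m^2)


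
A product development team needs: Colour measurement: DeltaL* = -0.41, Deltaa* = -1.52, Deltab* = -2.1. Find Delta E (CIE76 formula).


Formula: Delta E = sqrt(dL*^2 + da*^2 + db*^2)
Step 1: dL*^2 = (-0.41)^2 = 0.1681
Step 2: da*^2 = (-1.52)^2 = 2.3104
Step 3: db*^2 = (-2.1)^2 = 4.41
Step 4: Sum = 0.1681 + 2.3104 + 4.41 = 6.8885
Step 5: Delta E = sqrt(6.8885) = 2.62

2.62 Delta E


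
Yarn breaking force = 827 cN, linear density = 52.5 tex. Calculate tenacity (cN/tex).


Formula: Tenacity = Breaking force / Linear density
Tenacity = 827 cN / 52.5 tex
Tenacity = 15.75 cN/tex

15.75 cN/tex


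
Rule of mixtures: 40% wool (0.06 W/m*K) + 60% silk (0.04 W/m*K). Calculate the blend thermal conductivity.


Formula: Blend property = (fraction_A * property_A) + (fraction_B * property_B)
Step 1: Contribution A = 40/100 * 0.06 W/m*K = 0.024 W/m*K
Step 2: Contribution B = 60/100 * 0.04 W/m*K = 0.024 W/m*K
Step 3: Blend thermal conductivity = 0.024 + 0.024 = 0.048 W/m*K

0.048 W/m*K


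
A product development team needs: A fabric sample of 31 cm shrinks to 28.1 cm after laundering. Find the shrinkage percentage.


Formula: Shrinkage% = ((L_before - L_after) / L_before) * 100
Step 1: Shrinkage = 31 - 28.1 = 2.9 cm
Step 2: Shrinkage% = (2.9 / 31) * 100
Step 3: Shrinkage% = 0.093548 * 100 = 9.3548% ≈ 9.4%

9.4%


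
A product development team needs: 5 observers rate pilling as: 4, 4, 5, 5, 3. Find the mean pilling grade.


Formula: Mean = sum / count
Sum = 4 + 4 + 5 + 5 + 3 = 21
Mean = 21 / 5 = 4.2

4.2


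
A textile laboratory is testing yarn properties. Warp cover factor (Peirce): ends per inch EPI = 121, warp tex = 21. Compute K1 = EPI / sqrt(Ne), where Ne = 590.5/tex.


Formula: K1 = EPI / sqrt(Ne), with Ne = 590.5 / tex_warp
Step 1: Ne = 590.5 / 21 = 28.119
Step 2: sqrt(Ne) = sqrt(28.119) = 5.3027
Step 3: K1 = 121 / 5.3027 = 22.8

22.8


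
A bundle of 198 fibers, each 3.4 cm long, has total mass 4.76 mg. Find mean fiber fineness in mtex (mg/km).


Formula: fineness (mtex) = mass (mg) / total length (km) = (mass_mg / total_length_m) * 1000
Step 1: Convert fiber length: 3.4 cm = 0.034 m
Step 2: Total fiber length = 198 * 0.034 = 6.732 m
Step 3: Linear density = 4.76 mg / 6.732 m = 0.7071 mg/m
Step 4: fineness = 0.7071 * 1000 = 707.1 mtex

707.1 mtex


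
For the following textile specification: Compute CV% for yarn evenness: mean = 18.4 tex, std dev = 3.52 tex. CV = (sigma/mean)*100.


Formula: CV% = (standard deviation / mean) * 100
Step 1: Ratio = 3.52 / 18.4 = 0.191304
Step 2: CV% = 0.191304 * 100 = 19.1304% ≈ 19.1%

19.1%


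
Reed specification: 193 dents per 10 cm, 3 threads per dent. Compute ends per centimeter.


Formula: EPC = (dents per 10 cm * ends per dent) / 10
Step 1: Total ends per 10 cm = 193 * 3 = 579
Step 2: EPC = 579 / 10 = 57.9 ends/cm

57.9 ends/cm


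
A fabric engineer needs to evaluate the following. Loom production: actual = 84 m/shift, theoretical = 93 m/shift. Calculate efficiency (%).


Formula: Efficiency% = (Actual output / Theoretical output) * 100
Efficiency% = (84 / 93) * 100
Efficiency% = 0.903226 * 100 = 90.3226% ≈ 90.3%

90.3%


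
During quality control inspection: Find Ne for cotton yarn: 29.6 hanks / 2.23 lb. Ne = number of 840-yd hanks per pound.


Formula: Ne = hanks / mass_lb
Substituting: Ne = 29.6 / 2.23
Ne = 13.3

13.3 Ne


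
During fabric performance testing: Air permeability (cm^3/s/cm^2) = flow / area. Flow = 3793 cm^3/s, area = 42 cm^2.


Formula: Air Permeability = Airflow / Test Area
AP = 3793 cm^3/s / 42 cm^2
AP = 90.3 cm^3/s/cm^2

90.3 cm^3/s/cm^2


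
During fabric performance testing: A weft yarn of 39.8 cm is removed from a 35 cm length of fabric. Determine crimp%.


Formula: Crimp% = ((L_yarn - L_fabric) / L_fabric) * 100
Step 1: Extension = 39.8 - 35 = 4.8 cm
Step 2: Crimp% = (4.8 / 35) * 100
Step 3: Crimp% = 0.137143 * 100 = 13.7143% ≈ 13.7%

13.7%


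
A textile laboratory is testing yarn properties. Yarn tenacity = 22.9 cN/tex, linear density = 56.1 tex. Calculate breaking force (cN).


Formula: Breaking force = Tenacity * Linear density
F = 22.9 cN/tex * 56.1 tex
F = 1284.69 cN

1284.69 cN


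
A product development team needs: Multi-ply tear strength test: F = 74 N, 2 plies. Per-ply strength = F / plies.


Formula: Per-ply strength = Total force / Number of plies
Per-ply = 74 N / 2
Per-ply = 37 N

37 N


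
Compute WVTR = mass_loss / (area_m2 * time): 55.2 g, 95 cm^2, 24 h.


Formula: WVTR = mass_loss / (area * time)
Step 1: Convert area: 95 cm^2 = 0.0095 m^2
Step 2: WVTR = 55.2 g / (0.0095 m^2 * 24 h)
Step 3: WVTR = 55.2 / 0.228 = 242.1 g/m^2/h

242.1 g/m^2/h


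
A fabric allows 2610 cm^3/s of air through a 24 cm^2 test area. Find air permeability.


Formula: Air Permeability = Airflow / Test Area
AP = 2610 cm^3/s / 24 cm^2
AP = 108.8 cm^3/s/cm^2

108.8 cm^3/s/cm^2


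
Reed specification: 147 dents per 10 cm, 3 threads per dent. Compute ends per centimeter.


Formula: EPC = (dents per 10 cm * ends per dent) / 10
Step 1: Total ends per 10 cm = 147 * 3 = 441
Step 2: EPC = 441 / 10 = 44.1 ends/cm

44.1 ends/cm


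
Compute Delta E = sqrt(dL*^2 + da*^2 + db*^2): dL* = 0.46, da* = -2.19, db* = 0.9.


Formula: Delta E = sqrt(dL*^2 + da*^2 + db*^2)
Step 1: dL*^2 = 0.46^2 = 0.2116
Step 2: da*^2 = (-2.19)^2 = 4.7961
Step 3: db*^2 = 0.9^2 = 0.81
Step 4: Sum = 0.2116 + 4.7961 + 0.81 = 5.8177
Step 5: Delta E = sqrt(5.8177) = 2.41

2.41 Delta E


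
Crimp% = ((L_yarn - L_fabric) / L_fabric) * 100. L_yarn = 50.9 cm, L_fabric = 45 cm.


Formula: Crimp% = ((L_yarn - L_fabric) / L_fabric) * 100
Step 1: Extension = 50.9 - 45 = 5.9 cm
Step 2: Crimp% = (5.9 / 45) * 100
Step 3: Crimp% = 0.131111 * 100 = 13.1111% ≈ 13.1%

13.1%


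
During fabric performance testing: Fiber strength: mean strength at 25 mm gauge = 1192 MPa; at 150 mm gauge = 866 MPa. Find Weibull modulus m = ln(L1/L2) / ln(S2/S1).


Formula: m = ln(L1/L2) / ln(S2/S1)
Step 1: ln(L1/L2) = ln(25/150) = -1.79176
Step 2: S2/S1 = 866/1192 = 0.72651
Step 3: ln(S2/S1) = ln(0.72651) = -0.31950
Step 4: m = -1.79176 / -0.31950 = 5.61

5.61 (Weibull m)


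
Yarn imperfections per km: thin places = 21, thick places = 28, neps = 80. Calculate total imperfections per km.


Formula: Total = thin places + thick places + neps
Total = 21 + 28 + 80
Total = 129 imperfections/km

129 imperfections/km


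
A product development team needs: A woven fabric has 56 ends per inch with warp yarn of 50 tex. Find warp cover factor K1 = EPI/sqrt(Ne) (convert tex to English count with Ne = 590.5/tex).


Formula: K1 = EPI / sqrt(Ne), with Ne = 590.5 / tex_warp
Step 1: Ne = 590.5 / 50 = 11.81
Step 2: sqrt(Ne) = sqrt(11.81) = 3.4366
Step 3: K1 = 56 / 3.4366 = 16.3

16.3


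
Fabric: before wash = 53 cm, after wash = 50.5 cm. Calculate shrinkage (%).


Formula: Shrinkage% = ((L_before - L_after) / L_before) * 100
Step 1: Shrinkage = 53 - 50.5 = 2.5 cm
Step 2: Shrinkage% = (2.5 / 53) * 100
Step 3: Shrinkage% = 0.04717 * 100 = 4.717% ≈ 4.7%

4.7%


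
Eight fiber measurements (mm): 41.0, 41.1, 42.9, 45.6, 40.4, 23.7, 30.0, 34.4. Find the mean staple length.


Formula: Mean = sum of lengths / count
Sum = 41.0 + 41.1 + 42.9 + 45.6 + 40.4 + 23.7 + 30.0 + 34.4
Sum = 299.1 mm
Mean = 299.1 / 8 = 37.39 mm

37.39 mm


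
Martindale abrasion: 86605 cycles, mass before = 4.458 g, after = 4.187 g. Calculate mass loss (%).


Formula: Mass loss% = ((m_before - m_after) / m_before) * 100
Step 1: Mass loss = 4.458 - 4.187 = 0.271 g
Step 2: Ratio = 0.271 / 4.458 = 0.0607896
Step 3: Mass loss% = 0.0607896 * 100 = 6.07896% ≈ 6.08%

6.08%


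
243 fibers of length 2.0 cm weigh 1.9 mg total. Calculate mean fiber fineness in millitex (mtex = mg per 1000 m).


Formula: fineness (mtex) = mass (mg) / total length (km) = (mass_mg / total_length_m) * 1000
Step 1: Convert fiber length: 2.0 cm = 0.02 m
Step 2: Total fiber length = 243 * 0.02 = 4.86 m
Step 3: Linear density = 1.9 mg / 4.86 m = 0.3909 mg/m
Step 4: fineness = 0.3909 * 1000 = 390.9 mtex

390.9 mtex


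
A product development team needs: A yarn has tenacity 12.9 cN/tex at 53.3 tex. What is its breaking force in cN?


Formula: Breaking force = Tenacity * Linear density
F = 12.9 cN/tex * 53.3 tex
F = 687.57 cN

687.57 cN


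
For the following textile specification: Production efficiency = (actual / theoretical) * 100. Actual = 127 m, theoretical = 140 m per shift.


Formula: Efficiency% = (Actual output / Theoretical output) * 100
Efficiency% = (127 / 140) * 100
Efficiency% = 0.907143 * 100 = 90.7143% ≈ 90.7%

90.7%


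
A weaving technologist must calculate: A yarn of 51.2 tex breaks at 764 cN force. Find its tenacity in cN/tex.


Formula: Tenacity = Breaking force / Linear density
Tenacity = 764 cN / 51.2 tex
Tenacity = 14.92 cN/tex

14.92 cN/tex


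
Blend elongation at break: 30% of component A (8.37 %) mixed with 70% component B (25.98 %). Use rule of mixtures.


Formula: Blend property = (fraction_A * property_A) + (fraction_B * property_B)
Step 1: Contribution A = 30/100 * 8.37 % = 2.511 %
Step 2: Contribution B = 70/100 * 25.98 % = 18.186 %
Step 3: Blend elongation at break = 2.511 + 18.186 = 20.697 %

20.697 %


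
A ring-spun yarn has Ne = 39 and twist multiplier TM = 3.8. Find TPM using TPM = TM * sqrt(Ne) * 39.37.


Formula: TPM = TM * sqrt(Ne) * 39.37
Step 1: sqrt(Ne) = sqrt(39) = 6.245
Step 2: TM * sqrt(Ne) = 3.8 * 6.245 = 23.731
Step 3: TPM = 23.731 * 39.37 = 934 twists/m

934 twists/m


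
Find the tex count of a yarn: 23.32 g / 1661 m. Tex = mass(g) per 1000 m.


Formula: Tex = (mass_g / length_m) * 1000
Substituting: Tex = (23.32 / 1661) * 1000
Intermediate: 23.32 / 1661 = 0.01403974 g/m
Tex = 0.01403974 * 1000 = 14.04 tex

14.04 tex


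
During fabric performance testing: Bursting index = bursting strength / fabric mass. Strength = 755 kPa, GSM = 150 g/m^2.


Formula: Bursting Index = Bursting Strength / Fabric GSM
BI = 755 kPa / 150 g/m^2
BI = 5.033 kPa/(g/m^2)

5.033 kPa/(g/m^2)


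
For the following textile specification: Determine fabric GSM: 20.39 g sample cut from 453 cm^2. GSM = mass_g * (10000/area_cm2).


Formula: GSM = mass_g / area_m2
Step 1: Convert area: 453 cm^2 = 453 / 10000 = 0.0453 m^2
Step 2: GSM = 20.39 g / 0.0453 m^2 = 450.1 g/m^2

450.1 g/m^2


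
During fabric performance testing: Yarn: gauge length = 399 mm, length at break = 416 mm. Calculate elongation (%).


Formula: Elongation (%) = ((L_break - L0) / L0) * 100
Step 1: Extension = 416 - 399 = 17 mm
Step 2: Elongation = (17 / 399) * 100
Step 3: Elongation = 0.042607 * 100 = 4.2607% ≈ 4.3%

4.3%


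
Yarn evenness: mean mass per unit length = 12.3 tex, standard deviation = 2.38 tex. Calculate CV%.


Formula: CV% = (standard deviation / mean) * 100
Step 1: Ratio = 2.38 / 12.3 = 0.193496
Step 2: CV% = 0.193496 * 100 = 19.3496% ≈ 19.3%

19.3%


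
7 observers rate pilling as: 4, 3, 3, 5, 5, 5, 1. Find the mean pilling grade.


Formula: Mean = sum / count
Sum = 4 + 3 + 3 + 5 + 5 + 5 + 1 = 26
Mean = 26 / 7 = 3.7

3.7


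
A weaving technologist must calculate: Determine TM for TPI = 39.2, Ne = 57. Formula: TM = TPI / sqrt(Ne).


Formula: TM = TPI / sqrt(Ne)
Step 1: sqrt(Ne) = sqrt(57) = 7.5498
Step 2: TM = 39.2 / 7.5498 = 5.19

5.19 TM


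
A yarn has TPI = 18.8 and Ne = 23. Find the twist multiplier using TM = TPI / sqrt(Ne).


Formula: TM = TPI / sqrt(Ne)
Step 1: sqrt(Ne) = sqrt(23) = 4.7958
Step 2: TM = 18.8 / 4.7958 = 3.92

3.92 TM


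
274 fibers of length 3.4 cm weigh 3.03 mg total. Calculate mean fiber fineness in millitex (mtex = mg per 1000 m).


Formula: fineness (mtex) = mass (mg) / total length (km) = (mass_mg / total_length_m) * 1000
Step 1: Convert fiber length: 3.4 cm = 0.034 m
Step 2: Total fiber length = 274 * 0.034 = 9.316 m
Step 3: Linear density = 3.03 mg / 9.316 m = 0.3252 mg/m
Step 4: fineness = 0.3252 * 1000 = 325.2 mtex

325.2 mtex


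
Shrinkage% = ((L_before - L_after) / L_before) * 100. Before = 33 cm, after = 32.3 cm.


Formula: Shrinkage% = ((L_before - L_after) / L_before) * 100
Step 1: Shrinkage = 33 - 32.3 = 0.7 cm
Step 2: Shrinkage% = (0.7 / 33) * 100
Step 3: Shrinkage% = 0.021212 * 100 = 2.1212% ≈ 2.1%

2.1%


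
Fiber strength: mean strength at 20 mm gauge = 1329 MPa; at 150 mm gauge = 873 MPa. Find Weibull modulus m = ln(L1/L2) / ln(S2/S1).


Formula: m = ln(L1/L2) / ln(S2/S1)
Step 1: ln(L1/L2) = ln(20/150) = -2.01490
Step 2: S2/S1 = 873/1329 = 0.65688
Step 3: ln(S2/S1) = ln(0.65688) = -0.42025
Step 4: m = -2.01490 / -0.42025 = 4.79

4.79 (Weibull m)


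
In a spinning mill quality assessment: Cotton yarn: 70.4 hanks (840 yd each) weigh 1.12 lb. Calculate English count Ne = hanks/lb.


Formula: Ne = hanks / mass_lb
Substituting: Ne = 70.4 / 1.12
Ne = 62.9

62.9 Ne


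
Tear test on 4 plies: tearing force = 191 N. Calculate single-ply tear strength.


Formula: Per-ply strength = Total force / Number of plies
Per-ply = 191 N / 4
Per-ply = 47.75 N

47.75 N


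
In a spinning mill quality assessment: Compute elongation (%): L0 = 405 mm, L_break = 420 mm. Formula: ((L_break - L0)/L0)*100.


Formula: Elongation (%) = ((L_break - L0) / L0) * 100
Step 1: Extension = 420 - 405 = 15 mm
Step 2: Elongation = (15 / 405) * 100
Step 3: Elongation = 0.037037 * 100 = 3.7037% ≈ 3.7%

3.7%


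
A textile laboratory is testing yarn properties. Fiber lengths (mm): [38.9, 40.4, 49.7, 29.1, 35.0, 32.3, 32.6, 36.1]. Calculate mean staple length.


Formula: Mean = sum of lengths / count
Sum = 38.9 + 40.4 + 49.7 + 29.1 + 35.0 + 32.3 + 32.6 + 36.1
Sum = 294.1 mm
Mean = 294.1 / 8 = 36.76 mm

36.76 mm


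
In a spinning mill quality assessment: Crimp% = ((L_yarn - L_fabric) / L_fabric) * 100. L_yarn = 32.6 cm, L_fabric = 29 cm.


Formula: Crimp% = ((L_yarn - L_fabric) / L_fabric) * 100
Step 1: Extension = 32.6 - 29 = 3.6 cm
Step 2: Crimp% = (3.6 / 29) * 100
Step 3: Crimp% = 0.124138 * 100 = 12.4138% ≈ 12.4%

12.4%


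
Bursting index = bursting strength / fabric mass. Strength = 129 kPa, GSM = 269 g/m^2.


Formula: Bursting Index = Bursting Strength / Fabric GSM
BI = 129 kPa / 269 g/m^2
BI = 0.480 kPa/(g/m^2)

0.480 kPa/(g/m^2)


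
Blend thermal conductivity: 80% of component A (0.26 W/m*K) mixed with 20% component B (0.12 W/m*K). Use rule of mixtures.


Formula: Blend property = (fraction_A * property_A) + (fraction_B * property_B)
Step 1: Contribution A = 80/100 * 0.26 W/m*K = 0.208 W/m*K
Step 2: Contribution B = 20/100 * 0.12 W/m*K = 0.024 W/m*K
Step 3: Blend thermal conductivity = 0.208 + 0.024 = 0.232 W/m*K

0.232 W/m*K


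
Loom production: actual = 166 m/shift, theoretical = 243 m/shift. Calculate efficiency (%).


Formula: Efficiency% = (Actual output / Theoretical output) * 100
Efficiency% = (166 / 243) * 100
Efficiency% = 0.683128 * 100 = 68.3128% ≈ 68.3%

68.3%


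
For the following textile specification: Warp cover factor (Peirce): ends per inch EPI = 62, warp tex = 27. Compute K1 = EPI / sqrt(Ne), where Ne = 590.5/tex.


Formula: K1 = EPI / sqrt(Ne), with Ne = 590.5 / tex_warp
Step 1: Ne = 590.5 / 27 = 21.87
Step 2: sqrt(Ne) = sqrt(21.87) = 4.6765
Step 3: K1 = 62 / 4.6765 = 13.3

13.3


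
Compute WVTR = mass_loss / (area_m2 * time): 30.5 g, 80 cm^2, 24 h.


Formula: WVTR = mass_loss / (area * time)
Step 1: Convert area: 80 cm^2 = 0.008 m^2
Step 2: WVTR = 30.5 g / (0.008 m^2 * 24 h)
Step 3: WVTR = 30.5 / 0.192 = 158.9 g/m^2/h

158.9 g/m^2/h


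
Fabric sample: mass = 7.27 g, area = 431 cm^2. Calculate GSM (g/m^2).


Formula: GSM = mass_g / area_m2
Step 1: Convert area: 431 cm^2 = 431 / 10000 = 0.0431 m^2
Step 2: GSM = 7.27 g / 0.0431 m^2 = 168.7 g/m^2

168.7 g/m^2


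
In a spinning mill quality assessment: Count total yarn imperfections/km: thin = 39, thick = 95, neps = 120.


Formula: Total = thin places + thick places + neps
Total = 39 + 95 + 120
Total = 254 imperfections/km

254 imperfections/km


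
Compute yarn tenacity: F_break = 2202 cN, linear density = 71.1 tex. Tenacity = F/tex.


Formula: Tenacity = Breaking force / Linear density
Tenacity = 2202 cN / 71.1 tex
Tenacity = 30.97 cN/tex

30.97 cN/tex


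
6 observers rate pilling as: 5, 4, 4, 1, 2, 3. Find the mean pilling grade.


Formula: Mean = sum / count
Sum = 5 + 4 + 4 + 1 + 2 + 3 = 19
Mean = 19 / 6 = 3.2

3.2


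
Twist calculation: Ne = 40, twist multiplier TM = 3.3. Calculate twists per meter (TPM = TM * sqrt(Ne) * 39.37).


Formula: TPM = TM * sqrt(Ne) * 39.37
Step 1: sqrt(Ne) = sqrt(40) = 6.3246
Step 2: TM * sqrt(Ne) = 3.3 * 6.3246 = 20.8712
Step 3: TPM = 20.8712 * 39.37 = 822 twists/m

822 twists/m


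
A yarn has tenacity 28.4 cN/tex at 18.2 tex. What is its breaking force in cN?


Formula: Breaking force = Tenacity * Linear density
F = 28.4 cN/tex * 18.2 tex
F = 516.88 cN

516.88 cN


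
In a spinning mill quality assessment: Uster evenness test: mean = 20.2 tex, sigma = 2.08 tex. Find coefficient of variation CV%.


Formula: CV% = (standard deviation / mean) * 100
Step 1: Ratio = 2.08 / 20.2 = 0.10297
Step 2: CV% = 0.10297 * 100 = 10.297% ≈ 10.3%

10.3%


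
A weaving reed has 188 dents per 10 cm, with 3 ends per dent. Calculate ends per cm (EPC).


Formula: EPC = (dents per 10 cm * ends per dent) / 10
Step 1: Total ends per 10 cm = 188 * 3 = 564
Step 2: EPC = 564 / 10 = 56.4 ends/cm

56.4 ends/cm


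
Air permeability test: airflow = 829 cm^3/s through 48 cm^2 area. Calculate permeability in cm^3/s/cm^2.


Formula: Air Permeability = Airflow / Test Area
AP = 829 cm^3/s / 48 cm^2
AP = 17.3 cm^3/s/cm^2

17.3 cm^3/s/cm^2


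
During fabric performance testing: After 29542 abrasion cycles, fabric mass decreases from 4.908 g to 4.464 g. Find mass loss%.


Formula: Mass loss% = ((m_before - m_after) / m_before) * 100
Step 1: Mass loss = 4.908 - 4.464 = 0.444 g
Step 2: Ratio = 0.444 / 4.908 = 0.0904645
Step 3: Mass loss% = 0.0904645 * 100 = 9.04645% ≈ 9.05%

9.05%


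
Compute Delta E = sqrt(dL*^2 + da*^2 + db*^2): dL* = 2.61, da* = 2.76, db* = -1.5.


Formula: Delta E = sqrt(dL*^2 + da*^2 + db*^2)
Step 1: dL*^2 = 2.61^2 = 6.8121
Step 2: da*^2 = 2.76^2 = 7.6176
Step 3: db*^2 = (-1.5)^2 = 2.25
Step 4: Sum = 6.8121 + 7.6176 + 2.25 = 16.6797
Step 5: Delta E = sqrt(16.6797) = 4.08

4.08 Delta E


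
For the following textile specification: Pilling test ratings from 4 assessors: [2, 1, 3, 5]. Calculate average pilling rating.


Formula: Mean = sum / count
Sum = 2 + 1 + 3 + 5 = 11
Mean = 11 / 4 = 2.8

2.8


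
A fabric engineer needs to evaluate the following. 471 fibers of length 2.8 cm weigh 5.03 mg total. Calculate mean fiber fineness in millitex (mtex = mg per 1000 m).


Formula: fineness (mtex) = mass (mg) / total length (km) = (mass_mg / total_length_m) * 1000
Step 1: Convert fiber length: 2.8 cm = 0.028 m
Step 2: Total fiber length = 471 * 0.028 = 13.188 m
Step 3: Linear density = 5.03 mg / 13.188 m = 0.3814 mg/m
Step 4: fineness = 0.3814 * 1000 = 381.4 mtex

381.4 mtex


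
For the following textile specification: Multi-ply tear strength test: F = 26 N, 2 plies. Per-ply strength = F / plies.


Formula: Per-ply strength = Total force / Number of plies
Per-ply = 26 N / 2
Per-ply = 13 N

13 N


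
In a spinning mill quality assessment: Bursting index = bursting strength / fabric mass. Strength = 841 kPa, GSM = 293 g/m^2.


Formula: Bursting Index = Bursting Strength / Fabric GSM
BI = 841 kPa / 293 g/m^2
BI = 2.870 kPa/(g/m^2)

2.870 kPa/(g/m^2)


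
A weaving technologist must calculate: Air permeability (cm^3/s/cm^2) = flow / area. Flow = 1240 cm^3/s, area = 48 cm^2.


Formula: Air Permeability = Airflow / Test Area
AP = 1240 cm^3/s / 48 cm^2
AP = 25.8 cm^3/s/cm^2

25.8 cm^3/s/cm^2


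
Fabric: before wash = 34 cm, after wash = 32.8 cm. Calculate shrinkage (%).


Formula: Shrinkage% = ((L_before - L_after) / L_before) * 100
Step 1: Shrinkage = 34 - 32.8 = 1.2 cm
Step 2: Shrinkage% = (1.2 / 34) * 100
Step 3: Shrinkage% = 0.035294 * 100 = 3.5294% ≈ 3.5%

3.5%


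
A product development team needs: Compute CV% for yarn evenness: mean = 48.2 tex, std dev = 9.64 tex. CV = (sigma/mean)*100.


Formula: CV% = (standard deviation / mean) * 100
Step 1: Ratio = 9.64 / 48.2 = 0.2
Step 2: CV% = 0.2 * 100 = 20.0%

20.0%


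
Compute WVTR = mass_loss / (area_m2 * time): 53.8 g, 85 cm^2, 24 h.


Formula: WVTR = mass_loss / (area * time)
Step 1: Convert area: 85 cm^2 = 0.0085 m^2
Step 2: WVTR = 53.8 g / (0.0085 m^2 * 24 h)
Step 3: WVTR = 53.8 / 0.204 = 263.7 g/m^2/h

263.7 g/m^2/h


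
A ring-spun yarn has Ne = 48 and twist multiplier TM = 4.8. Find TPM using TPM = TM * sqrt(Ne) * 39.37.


Formula: TPM = TM * sqrt(Ne) * 39.37
Step 1: sqrt(Ne) = sqrt(48) = 6.9282
Step 2: TM * sqrt(Ne) = 4.8 * 6.9282 = 33.2554
Step 3: TPM = 33.2554 * 39.37 = 1309 twists/m

1309 twists/m


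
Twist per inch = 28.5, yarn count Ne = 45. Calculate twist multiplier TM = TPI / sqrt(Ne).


Formula: TM = TPI / sqrt(Ne)
Step 1: sqrt(Ne) = sqrt(45) = 6.7082
Step 2: TM = 28.5 / 6.7082 = 4.25

4.25 TM


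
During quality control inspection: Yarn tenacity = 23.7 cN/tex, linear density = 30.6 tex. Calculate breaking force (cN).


Formula: Breaking force = Tenacity * Linear density
F = 23.7 cN/tex * 30.6 tex
F = 725.22 cN

725.22 cN


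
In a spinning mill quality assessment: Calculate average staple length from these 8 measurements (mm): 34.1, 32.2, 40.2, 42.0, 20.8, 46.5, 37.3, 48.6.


Formula: Mean = sum of lengths / count
Sum = 34.1 + 32.2 + 40.2 + 42.0 + 20.8 + 46.5 + 37.3 + 48.6
Sum = 301.7 mm
Mean = 301.7 / 8 = 37.71 mm

37.71 mm


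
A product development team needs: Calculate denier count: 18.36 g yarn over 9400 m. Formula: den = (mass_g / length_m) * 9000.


Formula: den = (mass_g / length_m) * 9000
Substituting: den = (18.36 / 9400) * 9000
Intermediate: 18.36 / 9400 = 0.00195319 g/m
den = 0.00195319 * 9000 = 17.6 denier

17.6 denier


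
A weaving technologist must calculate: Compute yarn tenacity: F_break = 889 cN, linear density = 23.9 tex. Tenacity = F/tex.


Formula: Tenacity = Breaking force / Linear density
Tenacity = 889 cN / 23.9 tex
Tenacity = 37.20 cN/tex

37.20 cN/tex


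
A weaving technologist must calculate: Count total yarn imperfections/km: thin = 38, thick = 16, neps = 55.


Formula: Total = thin places + thick places + neps
Total = 38 + 16 + 55
Total = 109 imperfections/km

109 imperfections/km


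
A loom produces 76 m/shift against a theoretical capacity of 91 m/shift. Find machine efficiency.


Formula: Efficiency% = (Actual output / Theoretical output) * 100
Efficiency% = (76 / 91) * 100
Efficiency% = 0.835165 * 100 = 83.5165% ≈ 83.5%

83.5%


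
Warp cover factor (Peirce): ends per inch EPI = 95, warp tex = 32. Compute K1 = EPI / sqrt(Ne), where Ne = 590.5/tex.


Formula: K1 = EPI / sqrt(Ne), with Ne = 590.5 / tex_warp
Step 1: Ne = 590.5 / 32 = 18.453
Step 2: sqrt(Ne) = sqrt(18.453) = 4.2957
Step 3: K1 = 95 / 4.2957 = 22.1

22.1


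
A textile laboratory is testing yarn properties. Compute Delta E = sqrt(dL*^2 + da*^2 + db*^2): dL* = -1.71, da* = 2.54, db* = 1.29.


Formula: Delta E = sqrt(dL*^2 + da*^2 + db*^2)
Step 1: dL*^2 = (-1.71)^2 = 2.9241
Step 2: da*^2 = 2.54^2 = 6.4516
Step 3: db*^2 = 1.29^2 = 1.6641
Step 4: Sum = 2.9241 + 6.4516 + 1.6641 = 11.0398
Step 5: Delta E = sqrt(11.0398) = 3.32

3.32 Delta E


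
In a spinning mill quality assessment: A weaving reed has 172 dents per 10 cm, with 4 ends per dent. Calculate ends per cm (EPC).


Formula: EPC = (dents per 10 cm * ends per dent) / 10
Step 1: Total ends per 10 cm = 172 * 4 = 688
Step 2: EPC = 688 / 10 = 68.8 ends/cm

68.8 ends/cm


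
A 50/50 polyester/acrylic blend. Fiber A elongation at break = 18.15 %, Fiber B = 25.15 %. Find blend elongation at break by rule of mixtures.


Formula: Blend property = (fraction_A * property_A) + (fraction_B * property_B)
Step 1: Contribution A = 50/100 * 18.15 % = 9.075 %
Step 2: Contribution B = 50/100 * 25.15 % = 12.575 %
Step 3: Blend elongation at break = 9.075 + 12.575 = 21.65 %

21.65 %


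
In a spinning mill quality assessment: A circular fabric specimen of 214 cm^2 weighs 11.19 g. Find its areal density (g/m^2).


Formula: GSM = mass_g / area_m2
Step 1: Convert area: 214 cm^2 = 214 / 10000 = 0.0214 m^2
Step 2: GSM = 11.19 g / 0.0214 m^2 = 522.9 g/m^2

522.9 g/m^2


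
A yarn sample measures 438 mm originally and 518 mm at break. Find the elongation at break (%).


Formula: Elongation (%) = ((L_break - L0) / L0) * 100
Step 1: Extension = 518 - 438 = 80 mm
Step 2: Elongation = (80 / 438) * 100
Step 3: Elongation = 0.182648 * 100 = 18.2648% ≈ 18.3%

18.3%


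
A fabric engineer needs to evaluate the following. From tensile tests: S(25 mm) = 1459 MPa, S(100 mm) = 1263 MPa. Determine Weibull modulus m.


Formula: m = ln(L1/L2) / ln(S2/S1)
Step 1: ln(L1/L2) = ln(25/100) = -1.38629
Step 2: S2/S1 = 1263/1459 = 0.86566
Step 3: ln(S2/S1) = ln(0.86566) = -0.14426
Step 4: m = -1.38629 / -0.14426 = 9.61

9.61 (Weibull m)


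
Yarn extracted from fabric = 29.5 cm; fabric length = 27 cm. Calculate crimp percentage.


Formula: Crimp% = ((L_yarn - L_fabric) / L_fabric) * 100
Step 1: Extension = 29.5 - 27 = 2.5 cm
Step 2: Crimp% = (2.5 / 27) * 100
Step 3: Crimp% = 0.092593 * 100 = 9.2593% ≈ 9.3%

9.3%


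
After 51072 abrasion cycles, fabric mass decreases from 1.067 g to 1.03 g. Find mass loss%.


Formula: Mass loss% = ((m_before - m_after) / m_before) * 100
Step 1: Mass loss = 1.067 - 1.03 = 0.037 g
Step 2: Ratio = 0.037 / 1.067 = 0.0346767
Step 3: Mass loss% = 0.0346767 * 100 = 3.46767% ≈ 3.47%

3.47%


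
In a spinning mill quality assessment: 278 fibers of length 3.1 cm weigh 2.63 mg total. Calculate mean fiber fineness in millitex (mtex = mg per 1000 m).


Formula: fineness (mtex) = mass (mg) / total length (km) = (mass_mg / total_length_m) * 1000
Step 1: Convert fiber length: 3.1 cm = 0.031 m
Step 2: Total fiber length = 278 * 0.031 = 8.618 m
Step 3: Linear density = 2.63 mg / 8.618 m = 0.3052 mg/m
Step 4: fineness = 0.3052 * 1000 = 305.2 mtex

305.2 mtex


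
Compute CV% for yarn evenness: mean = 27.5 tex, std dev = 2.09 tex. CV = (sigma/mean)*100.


Formula: CV% = (standard deviation / mean) * 100
Step 1: Ratio = 2.09 / 27.5 = 0.076
Step 2: CV% = 0.076 * 100 = 7.6%

7.6%


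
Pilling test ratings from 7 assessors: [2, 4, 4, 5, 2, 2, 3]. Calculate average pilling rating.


Formula: Mean = sum / count
Sum = 2 + 4 + 4 + 5 + 2 + 2 + 3 = 22
Mean = 22 / 7 = 3.1

3.1


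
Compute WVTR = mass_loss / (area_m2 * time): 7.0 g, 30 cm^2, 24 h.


Formula: WVTR = mass_loss / (area * time)
Step 1: Convert area: 30 cm^2 = 0.003 m^2
Step 2: WVTR = 7.0 g / (0.003 m^2 * 24 h)
Step 3: WVTR = 7.0 / 0.072 = 97.2 g/m^2/h

97.2 g/m^2/h


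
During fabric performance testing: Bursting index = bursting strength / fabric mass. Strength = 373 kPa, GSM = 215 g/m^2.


Formula: Bursting Index = Bursting Strength / Fabric GSM
BI = 373 kPa / 215 g/m^2
BI = 1.735 kPa/(g/m^2)

1.735 kPa/(g/m^2)


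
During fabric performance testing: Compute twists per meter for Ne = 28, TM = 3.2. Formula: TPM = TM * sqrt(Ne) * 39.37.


Formula: TPM = TM * sqrt(Ne) * 39.37
Step 1: sqrt(Ne) = sqrt(28) = 5.2915
Step 2: TM * sqrt(Ne) = 3.2 * 5.2915 = 16.9328
Step 3: TPM = 16.9328 * 39.37 = 667 twists/m

667 twists/m


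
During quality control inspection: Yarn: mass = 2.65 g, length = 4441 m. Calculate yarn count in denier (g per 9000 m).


Formula: den = (mass_g / length_m) * 9000
Substituting: den = (2.65 / 4441) * 9000
Intermediate: 2.65 / 4441 = 0.00059671 g/m
den = 0.00059671 * 9000 = 5.4 denier

5.4 denier


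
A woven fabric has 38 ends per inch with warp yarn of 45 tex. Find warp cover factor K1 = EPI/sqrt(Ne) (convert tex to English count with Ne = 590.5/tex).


Formula: K1 = EPI / sqrt(Ne), with Ne = 590.5 / tex_warp
Step 1: Ne = 590.5 / 45 = 13.122
Step 2: sqrt(Ne) = sqrt(13.122) = 3.6224
Step 3: K1 = 38 / 3.6224 = 10.5

10.5


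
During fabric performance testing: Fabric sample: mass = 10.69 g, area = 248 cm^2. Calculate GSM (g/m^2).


Formula: GSM = mass_g / area_m2
Step 1: Convert area: 248 cm^2 = 248 / 10000 = 0.0248 m^2
Step 2: GSM = 10.69 g / 0.0248 m^2 = 431.0 g/m^2

431.0 g/m^2


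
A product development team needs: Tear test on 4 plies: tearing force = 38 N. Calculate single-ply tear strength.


Formula: Per-ply strength = Total force / Number of plies
Per-ply = 38 N / 4
Per-ply = 9.5 N

9.5 N


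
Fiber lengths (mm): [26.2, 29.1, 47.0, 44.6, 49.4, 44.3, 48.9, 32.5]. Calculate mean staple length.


Formula: Mean = sum of lengths / count
Sum = 26.2 + 29.1 + 47.0 + 44.6 + 49.4 + 44.3 + 48.9 + 32.5
Sum = 322.0 mm
Mean = 322.0 / 8 = 40.25 mm

40.25 mm


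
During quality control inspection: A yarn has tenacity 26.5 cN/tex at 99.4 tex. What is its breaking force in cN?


Formula: Breaking force = Tenacity * Linear density
F = 26.5 cN/tex * 99.4 tex
F = 2634.10 cN

2634.10 cN


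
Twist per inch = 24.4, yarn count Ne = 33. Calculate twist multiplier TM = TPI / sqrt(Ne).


Formula: TM = TPI / sqrt(Ne)
Step 1: sqrt(Ne) = sqrt(33) = 5.7446
Step 2: TM = 24.4 / 5.7446 = 4.25

4.25 TM


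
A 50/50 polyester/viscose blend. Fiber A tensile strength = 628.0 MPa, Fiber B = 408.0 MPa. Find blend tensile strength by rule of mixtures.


Formula: Blend property = (fraction_A * property_A) + (fraction_B * property_B)
Step 1: Contribution A = 50/100 * 628.0 MPa = 314.0 MPa
Step 2: Contribution B = 50/100 * 408.0 MPa = 204.0 MPa
Step 3: Blend tensile strength = 314.0 + 204.0 = 518.0 MPa

518.0 MPa


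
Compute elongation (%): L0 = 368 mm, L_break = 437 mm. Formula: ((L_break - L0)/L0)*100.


Formula: Elongation (%) = ((L_break - L0) / L0) * 100
Step 1: Extension = 437 - 368 = 69 mm
Step 2: Elongation = (69 / 368) * 100
Step 3: Elongation = 0.1875 * 100 = 18.75% ≈ 18.8%

18.8%


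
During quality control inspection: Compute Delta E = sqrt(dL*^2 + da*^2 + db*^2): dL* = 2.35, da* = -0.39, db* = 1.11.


Formula: Delta E = sqrt(dL*^2 + da*^2 + db*^2)
Step 1: dL*^2 = 2.35^2 = 5.5225
Step 2: da*^2 = (-0.39)^2 = 0.1521
Step 3: db*^2 = 1.11^2 = 1.2321
Step 4: Sum = 5.5225 + 0.1521 + 1.2321 = 6.9067
Step 5: Delta E = sqrt(6.9067) = 2.63

2.63 Delta E


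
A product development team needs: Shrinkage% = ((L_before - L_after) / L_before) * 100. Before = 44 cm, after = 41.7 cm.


Formula: Shrinkage% = ((L_before - L_after) / L_before) * 100
Step 1: Shrinkage = 44 - 41.7 = 2.3 cm
Step 2: Shrinkage% = (2.3 / 44) * 100
Step 3: Shrinkage% = 0.052273 * 100 = 5.2273% ≈ 5.2%

5.2%


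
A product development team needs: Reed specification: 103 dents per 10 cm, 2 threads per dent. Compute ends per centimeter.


Formula: EPC = (dents per 10 cm * ends per dent) / 10
Step 1: Total ends per 10 cm = 103 * 2 = 206
Step 2: EPC = 206 / 10 = 20.6 ends/cm

20.6 ends/cm


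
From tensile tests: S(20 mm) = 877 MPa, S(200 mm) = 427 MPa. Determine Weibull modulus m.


Formula: m = ln(L1/L2) / ln(S2/S1)
Step 1: ln(L1/L2) = ln(20/200) = -2.30259
Step 2: S2/S1 = 427/877 = 0.48689
Step 3: ln(S2/S1) = ln(0.48689) = -0.71972
Step 4: m = -2.30259 / -0.71972 = 3.20

3.20 (Weibull m)


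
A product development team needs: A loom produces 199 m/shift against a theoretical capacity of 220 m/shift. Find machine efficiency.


Formula: Efficiency% = (Actual output / Theoretical output) * 100
Efficiency% = (199 / 220) * 100
Efficiency% = 0.904545 * 100 = 90.4545% ≈ 90.5%

90.5%


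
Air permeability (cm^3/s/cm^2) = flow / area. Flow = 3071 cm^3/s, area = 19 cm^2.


Formula: Air Permeability = Airflow / Test Area
AP = 3071 cm^3/s / 19 cm^2
AP = 161.6 cm^3/s/cm^2

161.6 cm^3/s/cm^2


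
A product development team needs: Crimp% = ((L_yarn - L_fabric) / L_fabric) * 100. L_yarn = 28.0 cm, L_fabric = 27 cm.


Formula: Crimp% = ((L_yarn - L_fabric) / L_fabric) * 100
Step 1: Extension = 28.0 - 27 = 1.0 cm
Step 2: Crimp% = (1.0 / 27) * 100
Step 3: Crimp% = 0.037037 * 100 = 3.7037% ≈ 3.7%

3.7%


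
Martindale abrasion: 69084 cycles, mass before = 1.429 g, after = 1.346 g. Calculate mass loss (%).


Formula: Mass loss% = ((m_before - m_after) / m_before) * 100
Step 1: Mass loss = 1.429 - 1.346 = 0.083 g
Step 2: Ratio = 0.083 / 1.429 = 0.0580826
Step 3: Mass loss% = 0.0580826 * 100 = 5.80826% ≈ 5.81%

5.81%


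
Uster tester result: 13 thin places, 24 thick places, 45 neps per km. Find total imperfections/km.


Formula: Total = thin places + thick places + neps
Total = 13 + 24 + 45
Total = 82 imperfections/km

82 imperfections/km


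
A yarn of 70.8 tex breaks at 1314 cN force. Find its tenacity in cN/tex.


Formula: Tenacity = Breaking force / Linear density
Tenacity = 1314 cN / 70.8 tex
Tenacity = 18.56 cN/tex

18.56 cN/tex


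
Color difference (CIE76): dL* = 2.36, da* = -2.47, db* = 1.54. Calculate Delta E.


Formula: Delta E = sqrt(dL*^2 + da*^2 + db*^2)
Step 1: dL*^2 = 2.36^2 = 5.5696
Step 2: da*^2 = (-2.47)^2 = 6.1009
Step 3: db*^2 = 1.54^2 = 2.3716
Step 4: Sum = 5.5696 + 6.1009 + 2.3716 = 14.0421
Step 5: Delta E = sqrt(14.0421) = 3.75

3.75 Delta E


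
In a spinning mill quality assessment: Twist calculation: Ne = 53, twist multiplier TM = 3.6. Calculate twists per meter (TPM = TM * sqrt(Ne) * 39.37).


Formula: TPM = TM * sqrt(Ne) * 39.37
Step 1: sqrt(Ne) = sqrt(53) = 7.2801
Step 2: TM * sqrt(Ne) = 3.6 * 7.2801 = 26.2084
Step 3: TPM = 26.2084 * 39.37 = 1032 twists/m

1032 twists/m


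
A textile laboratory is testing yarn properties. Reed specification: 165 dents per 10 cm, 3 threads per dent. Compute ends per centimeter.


Formula: EPC = (dents per 10 cm * ends per dent) / 10
Step 1: Total ends per 10 cm = 165 * 3 = 495
Step 2: EPC = 495 / 10 = 49.5 ends/cm

49.5 ends/cm


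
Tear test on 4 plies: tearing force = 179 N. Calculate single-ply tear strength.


Formula: Per-ply strength = Total force / Number of plies
Per-ply = 179 N / 4
Per-ply = 44.75 N

44.75 N


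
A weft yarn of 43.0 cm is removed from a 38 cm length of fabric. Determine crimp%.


Formula: Crimp% = ((L_yarn - L_fabric) / L_fabric) * 100
Step 1: Extension = 43.0 - 38 = 5.0 cm
Step 2: Crimp% = (5.0 / 38) * 100
Step 3: Crimp% = 0.131579 * 100 = 13.1579% ≈ 13.2%

13.2%


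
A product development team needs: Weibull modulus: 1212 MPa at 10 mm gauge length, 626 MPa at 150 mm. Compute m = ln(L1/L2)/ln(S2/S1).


Formula: m = ln(L1/L2) / ln(S2/S1)
Step 1: ln(L1/L2) = ln(10/150) = -2.70805
Step 2: S2/S1 = 626/1212 = 0.5165
Step 3: ln(S2/S1) = ln(0.5165) = -0.66068
Step 4: m = -2.70805 / -0.66068 = 4.10

4.10 (Weibull m)


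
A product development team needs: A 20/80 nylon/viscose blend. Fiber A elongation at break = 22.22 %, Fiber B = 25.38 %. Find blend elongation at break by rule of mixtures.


Formula: Blend property = (fraction_A * property_A) + (fraction_B * property_B)
Step 1: Contribution A = 20/100 * 22.22 % = 4.444 %
Step 2: Contribution B = 80/100 * 25.38 % = 20.304 %
Step 3: Blend elongation at break = 4.444 + 20.304 = 24.748 %

24.748 %
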